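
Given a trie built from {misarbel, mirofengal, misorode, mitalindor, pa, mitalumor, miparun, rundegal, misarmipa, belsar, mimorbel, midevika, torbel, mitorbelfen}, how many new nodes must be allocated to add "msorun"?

"m" is already a path in the trie; the remaining "sorun" must be added.
So 6 − 1 = 5 new nodes.

5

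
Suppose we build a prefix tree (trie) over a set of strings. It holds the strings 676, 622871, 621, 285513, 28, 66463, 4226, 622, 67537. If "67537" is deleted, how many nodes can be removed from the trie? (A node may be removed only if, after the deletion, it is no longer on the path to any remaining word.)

Walk "67537" from the leaf back toward the root, removing each node that no remaining word uses.
The suffix "537" (3 nodes) is used only by "67537"; the node for "67" still has the child "6", so pruning stops there.
Nodes removed: 3

3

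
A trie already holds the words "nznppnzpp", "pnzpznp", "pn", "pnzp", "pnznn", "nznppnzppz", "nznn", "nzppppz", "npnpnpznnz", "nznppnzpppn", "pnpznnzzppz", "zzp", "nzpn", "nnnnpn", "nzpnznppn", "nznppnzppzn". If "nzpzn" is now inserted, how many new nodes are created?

Walking "nzpzn" from the root, the first 3 characters ("nzp") follow existing edges; "z" is the first miss.
Each of the 2 remaining characters creates one node.

2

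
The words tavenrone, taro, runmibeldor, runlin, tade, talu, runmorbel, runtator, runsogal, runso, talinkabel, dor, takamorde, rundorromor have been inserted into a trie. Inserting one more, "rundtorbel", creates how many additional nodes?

6

The longest prefix of "rundtorbel" already in the trie is "rund" (length 4).
So 10 − 4 = 6 new nodes.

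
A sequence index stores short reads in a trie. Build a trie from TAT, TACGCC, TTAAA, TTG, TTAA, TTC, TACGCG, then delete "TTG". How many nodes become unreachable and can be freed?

After clearing the end-marker at "TTG", prune upward until reaching a node still needed by another word.
The suffix "G" (1 node) is used only by "TTG"; the node for "TT" still has the child "A", so pruning stops there.
Nodes removed: 1

1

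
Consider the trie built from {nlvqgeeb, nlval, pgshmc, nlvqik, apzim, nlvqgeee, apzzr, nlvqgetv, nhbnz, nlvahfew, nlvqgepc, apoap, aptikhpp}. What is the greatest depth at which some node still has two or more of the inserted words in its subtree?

7

Equivalently: take the maximum, over all pairs, of their longest common prefix length.
e.g. "nlvqgeeb" and "nlvqgeee" share the prefix "nlvqgee" of length 7; no pair shares a longer one.
Longest shared-prefix length: 7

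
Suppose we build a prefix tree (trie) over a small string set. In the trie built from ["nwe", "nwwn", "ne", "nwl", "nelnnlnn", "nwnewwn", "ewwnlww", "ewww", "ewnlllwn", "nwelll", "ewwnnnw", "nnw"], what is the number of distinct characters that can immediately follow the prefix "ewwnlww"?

0

Walk "ewwnlww" from the root, arriving at one node.
No stored string extends past "ewwnlww".
That node has 0 child edges.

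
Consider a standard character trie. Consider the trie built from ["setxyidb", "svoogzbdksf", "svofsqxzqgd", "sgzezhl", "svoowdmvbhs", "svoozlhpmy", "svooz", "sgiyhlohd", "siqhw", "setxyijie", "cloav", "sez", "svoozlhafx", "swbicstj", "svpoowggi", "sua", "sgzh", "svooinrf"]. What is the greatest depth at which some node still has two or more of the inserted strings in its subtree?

7

The deepest shared node is where two words last agree before diverging.
e.g. "svoozlhafx" and "svoozlhpmy" share the prefix "svoozlh" of length 7; no pair shares a longer one.
Longest shared-prefix length: 7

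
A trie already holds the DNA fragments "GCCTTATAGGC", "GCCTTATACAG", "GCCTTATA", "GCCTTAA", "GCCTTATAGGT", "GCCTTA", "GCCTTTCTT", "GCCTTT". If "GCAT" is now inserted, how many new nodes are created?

Walking "GCAT" from the root, the first 2 characters ("GC") follow existing edges; "A" is the first miss.
So 4 − 2 = 2 new nodes.

2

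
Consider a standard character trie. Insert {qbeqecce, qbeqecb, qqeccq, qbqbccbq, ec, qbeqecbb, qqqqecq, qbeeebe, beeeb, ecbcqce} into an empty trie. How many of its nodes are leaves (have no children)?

A leaf is a node with no children — equivalently, the end of a word that is not a proper prefix of any other stored word.
Those words: "beeeb", "ecbcqce", "qbeeebe", "qbeqecbb", "qbeqecce", "qbqbccbq", "qqeccq", "qqqqecq"
Leaf count: 8

8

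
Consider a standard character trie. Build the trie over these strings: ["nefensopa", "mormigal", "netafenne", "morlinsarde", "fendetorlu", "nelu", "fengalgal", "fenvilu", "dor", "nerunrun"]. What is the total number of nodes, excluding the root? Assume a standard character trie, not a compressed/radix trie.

63

Trace insertions, counting only characters that open a new branch:
  "nefensopa" → 9 new (n, e, f, e, n, s, o, p, a)
  "mormigal" → 8 new (m, o, r, m, i, g, a, l)
  "netafenne" → prefix "ne" already present; 7 new (t, a, f, e, n, n, e)
  "morlinsarde" → prefix "mor" already present; 8 new (l, i, n, s, a, r, d, e)
  "fendetorlu" → 10 new (f, e, n, d, e, t, o, r, l, u)
  "nelu" → prefix "ne" already present; 2 new (l, u)
  "fengalgal" → prefix "fen" already present; 6 new (g, a, l, g, a, l)
  "fenvilu" → prefix "fen" already present; 4 new (v, i, l, u)
  "dor" → 3 new (d, o, r)
  "nerunrun" → prefix "ne" already present; 6 new (r, u, n, r, u, n)
Total nodes = 9 + 8 + 7 + 8 + 10 + 2 + 6 + 4 + 3 + 6 = 63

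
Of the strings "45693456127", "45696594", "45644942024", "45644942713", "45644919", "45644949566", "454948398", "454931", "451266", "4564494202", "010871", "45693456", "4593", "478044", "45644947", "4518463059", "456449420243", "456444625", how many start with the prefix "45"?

16

Filter for entries beginning with "45":
Words under "45": 451266, 4518463059, 454931, 454948398, 456444625, 45644919, 4564494202, 45644942024, 456449420243, 45644942713, 45644947, 45644949566, 45693456, 45693456127, 45696594, 4593
Count: 16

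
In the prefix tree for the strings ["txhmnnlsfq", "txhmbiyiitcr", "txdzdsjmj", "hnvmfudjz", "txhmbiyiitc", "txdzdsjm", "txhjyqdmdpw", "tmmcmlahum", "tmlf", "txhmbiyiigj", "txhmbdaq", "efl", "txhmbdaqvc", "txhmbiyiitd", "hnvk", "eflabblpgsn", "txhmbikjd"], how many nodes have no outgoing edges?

13

A leaf is a node with no children — equivalently, the end of a word that is not a proper prefix of any other stored word.
Those words: "eflabblpgsn", "hnvk", "hnvmfudjz", "tmlf", "tmmcmlahum", "txdzdsjmj", "txhjyqdmdpw", "txhmbdaqvc", "txhmbikjd", "txhmbiyiigj", "txhmbiyiitcr", "txhmbiyiitd", "txhmnnlsfq"
Leaf count: 13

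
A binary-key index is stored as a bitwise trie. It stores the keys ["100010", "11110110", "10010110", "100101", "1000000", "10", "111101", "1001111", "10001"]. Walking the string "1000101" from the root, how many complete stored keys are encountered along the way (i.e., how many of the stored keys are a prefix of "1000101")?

3

Check each prefix of "1000101" against the stored set — each match is an end-marker on the path.
Prefixes of the query that are stored words: "10", "10001", "100010"
Count: 3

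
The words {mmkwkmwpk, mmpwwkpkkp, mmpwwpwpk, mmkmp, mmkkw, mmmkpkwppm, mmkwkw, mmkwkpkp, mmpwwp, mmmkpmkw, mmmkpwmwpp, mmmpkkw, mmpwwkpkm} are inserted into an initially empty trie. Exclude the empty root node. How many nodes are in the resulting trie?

50

Trace insertions, counting only characters that open a new branch:
  "mmkwkmwpk" → 9 new (m, m, k, w, k, m, w, p, k)
  "mmpwwkpkkp" → prefix "mm" already present; 8 new (p, w, w, k, p, k, k, p)
  "mmpwwpwpk" → prefix "mmpww" already present; 4 new (p, w, p, k)
  "mmkmp" → prefix "mmk" already present; 2 new (m, p)
  "mmkkw" → prefix "mmk" already present; 2 new (k, w)
  "mmmkpkwppm" → prefix "mm" already present; 8 new (m, k, p, k, w, p, p, m)
  "mmkwkw" → prefix "mmkwk" already present; 1 new (w)
  "mmkwkpkp" → prefix "mmkwk" already present; 3 new (p, k, p)
  "mmpwwp" → prefix "mmpwwp" already present; 0 new (none)
  "mmmkpmkw" → prefix "mmmkp" already present; 3 new (m, k, w)
  "mmmkpwmwpp" → prefix "mmmkp" already present; 5 new (w, m, w, p, p)
  "mmmpkkw" → prefix "mmm" already present; 4 new (p, k, k, w)
  "mmpwwkpkm" → prefix "mmpwwkpk" already present; 1 new (m)
Total nodes = 9 + 8 + 4 + 2 + 2 + 8 + 1 + 3 + 0 + 3 + 5 + 4 + 1 = 50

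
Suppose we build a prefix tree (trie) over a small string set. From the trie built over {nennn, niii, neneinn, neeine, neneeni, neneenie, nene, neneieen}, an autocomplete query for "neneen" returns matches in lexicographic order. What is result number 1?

Filter for "neneen…" and sort: "neneeni", "neneenie"
The 1st is neneeni.

neneeni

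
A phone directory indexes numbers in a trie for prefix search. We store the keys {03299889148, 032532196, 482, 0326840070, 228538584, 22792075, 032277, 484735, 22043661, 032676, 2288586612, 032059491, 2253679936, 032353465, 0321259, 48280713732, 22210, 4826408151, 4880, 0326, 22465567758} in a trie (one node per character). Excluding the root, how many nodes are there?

117

Insert word by word; a character creates a node only if that edge doesn't already exist:
  "03299889148" → 11 new (0, 3, 2, 9, 9, 8, 8, 9, 1, 4, 8)
  "032532196" → prefix "032" already present; 6 new (5, 3, 2, 1, 9, 6)
  "482" → 3 new (4, 8, 2)
  "0326840070" → prefix "032" already present; 7 new (6, 8, 4, 0, 0, 7, 0)
  "228538584" → 9 new (2, 2, 8, 5, 3, 8, 5, 8, 4)
  "22792075" → prefix "22" already present; 6 new (7, 9, 2, 0, 7, 5)
  "032277" → prefix "032" already present; 3 new (2, 7, 7)
  "484735" → prefix "48" already present; 4 new (4, 7, 3, 5)
  "22043661" → prefix "22" already present; 6 new (0, 4, 3, 6, 6, 1)
  "032676" → prefix "0326" already present; 2 new (7, 6)
  "2288586612" → prefix "228" already present; 7 new (8, 5, 8, 6, 6, 1, 2)
  "032059491" → prefix "032" already present; 6 new (0, 5, 9, 4, 9, 1)
  "2253679936" → prefix "22" already present; 8 new (5, 3, 6, 7, 9, 9, 3, 6)
  "032353465" → prefix "032" already present; 6 new (3, 5, 3, 4, 6, 5)
  "0321259" → prefix "032" already present; 4 new (1, 2, 5, 9)
  "48280713732" → prefix "482" already present; 8 new (8, 0, 7, 1, 3, 7, 3, 2)
  "22210" → prefix "22" already present; 3 new (2, 1, 0)
  "4826408151" → prefix "482" already present; 7 new (6, 4, 0, 8, 1, 5, 1)
  "4880" → prefix "48" already present; 2 new (8, 0)
  "0326" → prefix "0326" already present; 0 new (none)
  "22465567758" → prefix "22" already present; 9 new (4, 6, 5, 5, 6, 7, 7, 5, 8)
Total nodes = 11 + 6 + 3 + 7 + 9 + 6 + 3 + 4 + 6 + 2 + 7 + 6 + 8 + 6 + 4 + 8 + 3 + 7 + 2 + 0 + 9 = 117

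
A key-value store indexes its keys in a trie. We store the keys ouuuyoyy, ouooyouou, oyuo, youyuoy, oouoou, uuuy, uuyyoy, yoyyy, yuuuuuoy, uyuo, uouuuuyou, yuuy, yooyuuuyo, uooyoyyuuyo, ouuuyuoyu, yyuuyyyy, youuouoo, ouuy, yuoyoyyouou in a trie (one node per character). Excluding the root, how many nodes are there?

102

Insert word by word; a character creates a node only if that edge doesn't already exist:
  "ouuuyoyy" → 8 new (o, u, u, u, y, o, y, y)
  "ouooyouou" → prefix "ou" already present; 7 new (o, o, y, o, u, o, u)
  "oyuo" → prefix "o" already present; 3 new (y, u, o)
  "youyuoy" → 7 new (y, o, u, y, u, o, y)
  "oouoou" → prefix "o" already present; 5 new (o, u, o, o, u)
  "uuuy" → 4 new (u, u, u, y)
  "uuyyoy" → prefix "uu" already present; 4 new (y, y, o, y)
  "yoyyy" → prefix "yo" already present; 3 new (y, y, y)
  "yuuuuuoy" → prefix "y" already present; 7 new (u, u, u, u, u, o, y)
  "uyuo" → prefix "u" already present; 3 new (y, u, o)
  "uouuuuyou" → prefix "u" already present; 8 new (o, u, u, u, u, y, o, u)
  "yuuy" → prefix "yuu" already present; 1 new (y)
  "yooyuuuyo" → prefix "yo" already present; 7 new (o, y, u, u, u, y, o)
  "uooyoyyuuyo" → prefix "uo" already present; 9 new (o, y, o, y, y, u, u, y, o)
  "ouuuyuoyu" → prefix "ouuuy" already present; 4 new (u, o, y, u)
  "yyuuyyyy" → prefix "y" already present; 7 new (y, u, u, y, y, y, y)
  "youuouoo" → prefix "you" already present; 5 new (u, o, u, o, o)
  "ouuy" → prefix "ouu" already present; 1 new (y)
  "yuoyoyyouou" → prefix "yu" already present; 9 new (o, y, o, y, y, o, u, o, u)
Total nodes = 8 + 7 + 3 + 7 + 5 + 4 + 4 + 3 + 7 + 3 + 8 + 1 + 7 + 9 + 4 + 7 + 5 + 1 + 9 = 102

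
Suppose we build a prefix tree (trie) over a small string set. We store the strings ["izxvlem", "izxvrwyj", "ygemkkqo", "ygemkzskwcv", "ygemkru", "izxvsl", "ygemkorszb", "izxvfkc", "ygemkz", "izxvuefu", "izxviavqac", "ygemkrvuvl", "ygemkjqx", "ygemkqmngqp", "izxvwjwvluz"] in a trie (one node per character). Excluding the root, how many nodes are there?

For each word, the new-node count is its length minus the longest prefix already in the trie:
  "izxvlem" → 7 new (i, z, x, v, l, e, m)
  "izxvrwyj" → prefix "izxv" already present; 4 new (r, w, y, j)
  "ygemkkqo" → 8 new (y, g, e, m, k, k, q, o)
  "ygemkzskwcv" → prefix "ygemk" already present; 6 new (z, s, k, w, c, v)
  "ygemkru" → prefix "ygemk" already present; 2 new (r, u)
  "izxvsl" → prefix "izxv" already present; 2 new (s, l)
  "ygemkorszb" → prefix "ygemk" already present; 5 new (o, r, s, z, b)
  "izxvfkc" → prefix "izxv" already present; 3 new (f, k, c)
  "ygemkz" → prefix "ygemkz" already present; 0 new (none)
  "izxvuefu" → prefix "izxv" already present; 4 new (u, e, f, u)
  "izxviavqac" → prefix "izxv" already present; 6 new (i, a, v, q, a, c)
  "ygemkrvuvl" → prefix "ygemkr" already present; 4 new (v, u, v, l)
  "ygemkjqx" → prefix "ygemk" already present; 3 new (j, q, x)
  "ygemkqmngqp" → prefix "ygemk" already present; 6 new (q, m, n, g, q, p)
  "izxvwjwvluz" → prefix "izxv" already present; 7 new (w, j, w, v, l, u, z)
Total nodes = 7 + 4 + 8 + 6 + 2 + 2 + 5 + 3 + 0 + 4 + 6 + 4 + 3 + 6 + 7 = 67

67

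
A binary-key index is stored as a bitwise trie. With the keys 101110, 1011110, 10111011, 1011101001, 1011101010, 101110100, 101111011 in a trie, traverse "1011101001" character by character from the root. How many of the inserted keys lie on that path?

3

Check each prefix of "1011101001" against the stored set — each match is an end-marker on the path.
Prefixes of the query that are stored words: "101110", "101110100", "1011101001"
Count: 3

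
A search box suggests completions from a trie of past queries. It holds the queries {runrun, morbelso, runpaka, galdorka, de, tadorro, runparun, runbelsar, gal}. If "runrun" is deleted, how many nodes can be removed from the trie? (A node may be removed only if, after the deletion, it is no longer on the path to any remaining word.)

3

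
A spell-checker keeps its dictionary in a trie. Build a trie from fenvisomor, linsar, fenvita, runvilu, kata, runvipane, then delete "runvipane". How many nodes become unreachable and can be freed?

4

Walk "runvipane" from the leaf back toward the root, removing each node that no remaining word uses.
The suffix "pane" (4 nodes) is used only by "runvipane"; the node for "runvi" still has the child "l", so pruning stops there.
Nodes removed: 4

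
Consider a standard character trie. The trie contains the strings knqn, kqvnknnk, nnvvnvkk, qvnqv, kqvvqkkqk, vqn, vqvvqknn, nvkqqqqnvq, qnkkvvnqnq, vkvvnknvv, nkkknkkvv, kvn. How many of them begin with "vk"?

1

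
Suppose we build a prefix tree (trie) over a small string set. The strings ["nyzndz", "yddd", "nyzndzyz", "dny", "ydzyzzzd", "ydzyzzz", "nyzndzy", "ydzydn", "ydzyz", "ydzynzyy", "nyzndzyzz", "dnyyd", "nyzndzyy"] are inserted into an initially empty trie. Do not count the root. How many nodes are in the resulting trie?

For each word, the new-node count is its length minus the longest prefix already in the trie:
  "nyzndz" → 6 new (n, y, z, n, d, z)
  "yddd" → 4 new (y, d, d, d)
  "nyzndzyz" → prefix "nyzndz" already present; 2 new (y, z)
  "dny" → 3 new (d, n, y)
  "ydzyzzzd" → prefix "yd" already present; 6 new (z, y, z, z, z, d)
  "ydzyzzz" → prefix "ydzyzzz" already present; 0 new (none)
  "nyzndzy" → prefix "nyzndzy" already present; 0 new (none)
  "ydzydn" → prefix "ydzy" already present; 2 new (d, n)
  "ydzyz" → prefix "ydzyz" already present; 0 new (none)
  "ydzynzyy" → prefix "ydzy" already present; 4 new (n, z, y, y)
  "nyzndzyzz" → prefix "nyzndzyz" already present; 1 new (z)
  "dnyyd" → prefix "dny" already present; 2 new (y, d)
  "nyzndzyy" → prefix "nyzndzy" already present; 1 new (y)
Total nodes = 6 + 4 + 2 + 3 + 6 + 0 + 0 + 2 + 0 + 4 + 1 + 2 + 1 = 31

31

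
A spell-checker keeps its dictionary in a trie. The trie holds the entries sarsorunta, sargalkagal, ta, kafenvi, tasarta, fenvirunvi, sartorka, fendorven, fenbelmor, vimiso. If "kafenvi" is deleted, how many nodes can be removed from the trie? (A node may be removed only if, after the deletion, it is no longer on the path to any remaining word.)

7

After clearing the end-marker at "kafenvi", prune upward until reaching a node still needed by another word.
No other word shares any prefix with "kafenvi", so all 7 of its nodes go.
Nodes removed: 7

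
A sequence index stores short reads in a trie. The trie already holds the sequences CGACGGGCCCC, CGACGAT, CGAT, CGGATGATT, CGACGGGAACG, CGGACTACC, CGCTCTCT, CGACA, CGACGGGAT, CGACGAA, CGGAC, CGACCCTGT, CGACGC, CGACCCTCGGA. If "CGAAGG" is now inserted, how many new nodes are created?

3

The longest prefix of "CGAAGG" already in the trie is "CGA" (length 3).
So 6 − 3 = 3 new nodes.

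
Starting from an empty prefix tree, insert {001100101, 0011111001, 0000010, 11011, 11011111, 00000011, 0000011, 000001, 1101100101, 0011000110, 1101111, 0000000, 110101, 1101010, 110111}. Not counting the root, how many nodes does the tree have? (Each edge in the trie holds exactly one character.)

45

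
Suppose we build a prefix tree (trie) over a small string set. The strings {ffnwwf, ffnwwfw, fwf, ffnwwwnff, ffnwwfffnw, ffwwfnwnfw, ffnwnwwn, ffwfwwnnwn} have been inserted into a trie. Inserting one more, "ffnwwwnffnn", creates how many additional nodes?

"ffnwwwnff" is already a path in the trie; the remaining "nn" must be added.
Each of the 2 remaining characters creates one node.

2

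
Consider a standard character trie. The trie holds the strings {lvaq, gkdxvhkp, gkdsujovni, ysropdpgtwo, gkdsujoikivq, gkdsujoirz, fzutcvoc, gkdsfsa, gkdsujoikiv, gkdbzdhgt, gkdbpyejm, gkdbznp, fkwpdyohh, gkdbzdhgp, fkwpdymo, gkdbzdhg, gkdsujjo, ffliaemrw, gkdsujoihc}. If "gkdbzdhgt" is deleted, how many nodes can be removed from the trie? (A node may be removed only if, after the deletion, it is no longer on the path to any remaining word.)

Walk "gkdbzdhgt" from the leaf back toward the root, removing each node that no remaining word uses.
The suffix "t" (1 node) is used only by "gkdbzdhgt"; the node for "gkdbzdhg" still has the child "p", so pruning stops there.
Nodes removed: 1

1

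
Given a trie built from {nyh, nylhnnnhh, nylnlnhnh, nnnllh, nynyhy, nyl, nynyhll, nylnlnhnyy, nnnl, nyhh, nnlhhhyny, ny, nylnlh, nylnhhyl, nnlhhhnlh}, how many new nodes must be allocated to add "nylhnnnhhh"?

"nylhnnnhh" is already a path in the trie; the remaining "h" must be added.
So 10 − 9 = 1 new nodes.

1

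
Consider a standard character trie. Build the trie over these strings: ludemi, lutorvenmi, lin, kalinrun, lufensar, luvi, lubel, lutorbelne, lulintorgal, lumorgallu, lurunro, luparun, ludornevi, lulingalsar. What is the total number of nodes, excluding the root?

79

Insert word by word; a character creates a node only if that edge doesn't already exist:
  "ludemi" → 6 new (l, u, d, e, m, i)
  "lutorvenmi" → prefix "lu" already present; 8 new (t, o, r, v, e, n, m, i)
  "lin" → prefix "l" already present; 2 new (i, n)
  "kalinrun" → 8 new (k, a, l, i, n, r, u, n)
  "lufensar" → prefix "lu" already present; 6 new (f, e, n, s, a, r)
  "luvi" → prefix "lu" already present; 2 new (v, i)
  "lubel" → prefix "lu" already present; 3 new (b, e, l)
  "lutorbelne" → prefix "lutor" already present; 5 new (b, e, l, n, e)
  "lulintorgal" → prefix "lu" already present; 9 new (l, i, n, t, o, r, g, a, l)
  "lumorgallu" → prefix "lu" already present; 8 new (m, o, r, g, a, l, l, u)
  "lurunro" → prefix "lu" already present; 5 new (r, u, n, r, o)
  "luparun" → prefix "lu" already present; 5 new (p, a, r, u, n)
  "ludornevi" → prefix "lud" already present; 6 new (o, r, n, e, v, i)
  "lulingalsar" → prefix "lulin" already present; 6 new (g, a, l, s, a, r)
Total nodes = 6 + 8 + 2 + 8 + 6 + 2 + 3 + 5 + 9 + 8 + 5 + 5 + 6 + 6 = 79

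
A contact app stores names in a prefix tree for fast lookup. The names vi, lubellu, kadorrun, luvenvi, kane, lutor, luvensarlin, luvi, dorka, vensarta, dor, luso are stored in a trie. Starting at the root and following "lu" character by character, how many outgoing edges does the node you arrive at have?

Walk "lu" from the root, arriving at one node.
Characters that immediately follow "lu" among the stored strings: {b, s, t, v}.
That node has 4 child edges.

4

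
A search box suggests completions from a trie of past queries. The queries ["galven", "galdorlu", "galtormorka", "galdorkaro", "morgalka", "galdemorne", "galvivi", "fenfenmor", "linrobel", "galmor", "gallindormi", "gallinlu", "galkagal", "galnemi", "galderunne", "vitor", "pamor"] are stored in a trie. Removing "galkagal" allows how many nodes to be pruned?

5

Walk "galkagal" from the leaf back toward the root, removing each node that no remaining word uses.
The suffix "kagal" (5 nodes) is used only by "galkagal"; the node for "gal" still has the child "v", so pruning stops there.
Nodes removed: 5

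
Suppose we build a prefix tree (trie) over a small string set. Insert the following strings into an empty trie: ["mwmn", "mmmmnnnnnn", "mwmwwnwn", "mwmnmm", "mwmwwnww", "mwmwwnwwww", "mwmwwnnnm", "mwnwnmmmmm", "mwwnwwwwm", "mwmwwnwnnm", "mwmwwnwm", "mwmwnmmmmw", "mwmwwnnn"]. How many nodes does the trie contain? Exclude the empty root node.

50

For each word, the new-node count is its length minus the longest prefix already in the trie:
  "mwmn" → 4 new (m, w, m, n)
  "mmmmnnnnnn" → prefix "m" already present; 9 new (m, m, m, n, n, n, n, n, n)
  "mwmwwnwn" → prefix "mwm" already present; 5 new (w, w, n, w, n)
  "mwmnmm" → prefix "mwmn" already present; 2 new (m, m)
  "mwmwwnww" → prefix "mwmwwnw" already present; 1 new (w)
  "mwmwwnwwww" → prefix "mwmwwnww" already present; 2 new (w, w)
  "mwmwwnnnm" → prefix "mwmwwn" already present; 3 new (n, n, m)
  "mwnwnmmmmm" → prefix "mw" already present; 8 new (n, w, n, m, m, m, m, m)
  "mwwnwwwwm" → prefix "mw" already present; 7 new (w, n, w, w, w, w, m)
  "mwmwwnwnnm" → prefix "mwmwwnwn" already present; 2 new (n, m)
  "mwmwwnwm" → prefix "mwmwwnw" already present; 1 new (m)
  "mwmwnmmmmw" → prefix "mwmw" already present; 6 new (n, m, m, m, m, w)
  "mwmwwnnn" → prefix "mwmwwnnn" already present; 0 new (none)
Total nodes = 4 + 9 + 5 + 2 + 1 + 2 + 3 + 8 + 7 + 2 + 1 + 6 + 0 = 50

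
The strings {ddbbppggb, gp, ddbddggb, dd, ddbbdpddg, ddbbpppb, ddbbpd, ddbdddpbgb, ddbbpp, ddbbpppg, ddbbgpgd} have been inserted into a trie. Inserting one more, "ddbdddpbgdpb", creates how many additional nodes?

3

Walking "ddbdddpbgdpb" from the root, the first 9 characters ("ddbdddpbg") follow existing edges; "d" is the first miss.
So 12 − 9 = 3 new nodes.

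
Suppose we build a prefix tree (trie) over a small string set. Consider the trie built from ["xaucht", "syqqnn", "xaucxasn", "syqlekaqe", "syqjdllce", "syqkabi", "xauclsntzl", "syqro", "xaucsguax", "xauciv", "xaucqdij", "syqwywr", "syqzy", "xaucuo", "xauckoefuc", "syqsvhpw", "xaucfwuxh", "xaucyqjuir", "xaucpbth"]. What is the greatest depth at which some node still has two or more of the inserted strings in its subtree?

4

Equivalently: take the maximum, over all pairs, of their longest common prefix length.
"xaucfwuxh" and "xaucht" agree on "xauc" (4 characters) before diverging; nothing deeper is shared.
Longest shared-prefix length: 4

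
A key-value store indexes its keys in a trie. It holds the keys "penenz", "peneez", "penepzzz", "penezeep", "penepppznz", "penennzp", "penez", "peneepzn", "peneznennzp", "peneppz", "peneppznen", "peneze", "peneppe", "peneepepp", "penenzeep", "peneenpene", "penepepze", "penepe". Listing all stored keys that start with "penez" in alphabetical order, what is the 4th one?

peneznennzp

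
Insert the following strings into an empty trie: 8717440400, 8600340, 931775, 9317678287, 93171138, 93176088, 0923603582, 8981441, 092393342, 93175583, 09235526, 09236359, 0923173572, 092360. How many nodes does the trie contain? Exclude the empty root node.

Count nodes per top-level branch (shared prefixes stored once):
  '0'-branch (0923173572, 09235526, 092360, 0923603582, 09236359, 092393342): 28 nodes
  '8'-branch (8600340, 8717440400, 8981441): 22 nodes
  '9'-branch (93171138, 93175583, 93176088, 9317678287, 931775): 23 nodes
Sum: 73

73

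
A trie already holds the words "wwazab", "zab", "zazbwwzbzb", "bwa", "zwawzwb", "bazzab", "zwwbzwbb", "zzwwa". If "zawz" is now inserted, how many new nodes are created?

"za" is already a path in the trie; the remaining "wz" must be added.
So 4 − 2 = 2 new nodes.

2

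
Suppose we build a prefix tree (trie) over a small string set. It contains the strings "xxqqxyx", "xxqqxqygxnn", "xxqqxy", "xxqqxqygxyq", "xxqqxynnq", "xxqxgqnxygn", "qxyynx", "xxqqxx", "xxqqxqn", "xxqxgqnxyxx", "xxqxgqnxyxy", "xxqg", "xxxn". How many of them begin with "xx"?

Traverse to the node for "xx", then collect every word in that subtree.
Words under "xx": xxqg, xxqqxqn, xxqqxqygxnn, xxqqxqygxyq, xxqqxx, xxqqxy, xxqqxynnq, xxqqxyx, xxqxgqnxygn, xxqxgqnxyxx, xxqxgqnxyxy, xxxn
Count: 12

12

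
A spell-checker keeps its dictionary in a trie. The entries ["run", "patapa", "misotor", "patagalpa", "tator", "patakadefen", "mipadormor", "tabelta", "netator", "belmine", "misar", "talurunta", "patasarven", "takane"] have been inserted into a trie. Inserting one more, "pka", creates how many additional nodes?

"p" is already a path in the trie; the remaining "ka" must be added.
New nodes needed: |"pka"| − 1 = 3 − 1 = 2.

2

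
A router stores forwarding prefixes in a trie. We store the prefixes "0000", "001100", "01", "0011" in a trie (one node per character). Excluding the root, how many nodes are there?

For each word, the new-node count is its length minus the longest prefix already in the trie:
  "0000" → 4 new (0, 0, 0, 0)
  "001100" → prefix "00" already present; 4 new (1, 1, 0, 0)
  "01" → prefix "0" already present; 1 new (1)
  "0011" → prefix "0011" already present; 0 new (none)
Total nodes = 4 + 4 + 1 + 0 = 9

9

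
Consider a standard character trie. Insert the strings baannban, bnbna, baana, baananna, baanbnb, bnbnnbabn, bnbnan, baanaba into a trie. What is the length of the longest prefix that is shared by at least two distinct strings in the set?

The deepest shared node is where two words last agree before diverging.
"baana" and "baanaba" agree on "baana" (5 characters) before diverging; nothing deeper is shared.
Longest shared-prefix length: 5

5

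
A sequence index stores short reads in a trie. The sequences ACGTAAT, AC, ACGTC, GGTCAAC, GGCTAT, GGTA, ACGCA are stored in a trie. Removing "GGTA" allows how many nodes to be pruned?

1

Walk "GGTA" from the leaf back toward the root, removing each node that no remaining word uses.
The suffix "A" (1 node) is used only by "GGTA"; the node for "GGT" still has the child "C", so pruning stops there.
Nodes removed: 1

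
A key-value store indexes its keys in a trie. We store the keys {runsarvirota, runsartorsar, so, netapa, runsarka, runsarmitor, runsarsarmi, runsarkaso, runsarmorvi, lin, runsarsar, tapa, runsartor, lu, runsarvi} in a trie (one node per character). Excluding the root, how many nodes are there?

Count nodes per top-level branch (shared prefixes stored once):
  'l'-branch (lin, lu): 4 nodes
  'n'-branch (netapa): 6 nodes
  'r'-branch (runsarka, runsarkaso, runsarmitor, runsarmorvi, runsarsar, runsarsarmi, runsartor, runsartorsar, runsarvi, runsarvirota): 36 nodes
  's'-branch (so): 2 nodes
  't'-branch (tapa): 4 nodes
Sum: 52

52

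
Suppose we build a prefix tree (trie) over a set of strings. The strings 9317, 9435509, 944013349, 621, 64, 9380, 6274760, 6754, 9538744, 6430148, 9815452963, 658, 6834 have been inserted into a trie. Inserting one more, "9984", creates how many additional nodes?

3

The longest prefix of "9984" already in the trie is "9" (length 1).
Each of the 3 remaining characters creates one node.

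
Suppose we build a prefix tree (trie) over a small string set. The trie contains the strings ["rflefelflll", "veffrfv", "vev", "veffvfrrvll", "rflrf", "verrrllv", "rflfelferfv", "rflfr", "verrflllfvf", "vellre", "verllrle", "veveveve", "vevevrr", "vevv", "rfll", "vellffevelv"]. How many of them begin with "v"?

Walk to "v"; the words in its subtree are exactly those with that prefix.
Matches: "veffrfv", "veffvfrrvll", "vellffevelv", "vellre", "verllrle", "verrflllfvf", "verrrllv", "vev", "veveveve", "vevevrr", "vevv"
Count: 11

11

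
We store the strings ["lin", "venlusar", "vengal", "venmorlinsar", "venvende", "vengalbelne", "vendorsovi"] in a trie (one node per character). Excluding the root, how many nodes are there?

40

For each word, the new-node count is its length minus the longest prefix already in the trie:
  "lin" → 3 new (l, i, n)
  "venlusar" → 8 new (v, e, n, l, u, s, a, r)
  "vengal" → prefix "ven" already present; 3 new (g, a, l)
  "venmorlinsar" → prefix "ven" already present; 9 new (m, o, r, l, i, n, s, a, r)
  "venvende" → prefix "ven" already present; 5 new (v, e, n, d, e)
  "vengalbelne" → prefix "vengal" already present; 5 new (b, e, l, n, e)
  "vendorsovi" → prefix "ven" already present; 7 new (d, o, r, s, o, v, i)
Total nodes = 3 + 8 + 3 + 9 + 5 + 5 + 7 = 40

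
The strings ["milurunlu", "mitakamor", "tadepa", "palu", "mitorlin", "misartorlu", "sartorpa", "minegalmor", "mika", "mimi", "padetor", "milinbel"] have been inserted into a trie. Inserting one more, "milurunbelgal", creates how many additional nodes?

6

Walking "milurunbelgal" from the root, the first 7 characters ("milurun") follow existing edges; "b" is the first miss.
New nodes needed: |"milurunbelgal"| − 7 = 13 − 7 = 6.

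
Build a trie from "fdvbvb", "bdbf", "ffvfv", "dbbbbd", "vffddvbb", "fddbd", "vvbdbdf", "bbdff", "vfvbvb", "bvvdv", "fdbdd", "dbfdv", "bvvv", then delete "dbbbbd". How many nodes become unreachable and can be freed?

4

Walk "dbbbbd" from the leaf back toward the root, removing each node that no remaining word uses.
The suffix "bbbd" (4 nodes) is used only by "dbbbbd"; the node for "db" still has the child "f", so pruning stops there.
Nodes removed: 4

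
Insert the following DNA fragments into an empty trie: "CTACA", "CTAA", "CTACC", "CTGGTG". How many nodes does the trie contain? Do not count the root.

Count nodes per top-level branch (shared prefixes stored once):
  'C'-branch (CTAA, CTACA, CTACC, CTGGTG): 11 nodes
Sum: 11

11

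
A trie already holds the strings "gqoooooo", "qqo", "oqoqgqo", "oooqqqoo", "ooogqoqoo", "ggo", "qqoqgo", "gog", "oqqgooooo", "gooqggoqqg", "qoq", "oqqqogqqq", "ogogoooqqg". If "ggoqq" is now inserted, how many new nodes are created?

2

Walking "ggoqq" from the root, the first 3 characters ("ggo") follow existing edges; "q" is the first miss.
Each of the 2 remaining characters creates one node.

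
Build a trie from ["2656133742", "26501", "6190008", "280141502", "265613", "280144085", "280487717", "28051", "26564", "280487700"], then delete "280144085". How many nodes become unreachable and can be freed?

A node on "280144085"'s path can go only if nothing else ends at it or branches off below it.
The suffix "4085" (4 nodes) is used only by "280144085"; the node for "28014" still has the child "1", so pruning stops there.
Nodes removed: 4

4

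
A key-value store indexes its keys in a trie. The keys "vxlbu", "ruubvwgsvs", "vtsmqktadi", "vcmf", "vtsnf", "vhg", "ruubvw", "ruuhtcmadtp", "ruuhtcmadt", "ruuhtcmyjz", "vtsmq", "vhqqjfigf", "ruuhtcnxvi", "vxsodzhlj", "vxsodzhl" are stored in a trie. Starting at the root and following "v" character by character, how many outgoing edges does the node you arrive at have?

Walk "v" from the root, arriving at one node.
Characters that immediately follow "v" among the stored strings: {c, h, t, x}.
That node has 4 child edges.

4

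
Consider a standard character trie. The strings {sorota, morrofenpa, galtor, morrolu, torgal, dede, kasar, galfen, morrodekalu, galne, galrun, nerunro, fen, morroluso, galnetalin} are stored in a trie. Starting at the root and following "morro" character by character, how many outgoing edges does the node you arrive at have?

Follow the path "morro" to its node, then look at its outgoing edges.
Distinct next characters after "morro": d, f, l.
That node has 3 child edges.

3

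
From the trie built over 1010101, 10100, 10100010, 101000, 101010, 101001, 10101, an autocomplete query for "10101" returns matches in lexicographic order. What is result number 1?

10101

Filter for "10101…" and sort: "10101", "101010", "1010101"
Position 1: 10101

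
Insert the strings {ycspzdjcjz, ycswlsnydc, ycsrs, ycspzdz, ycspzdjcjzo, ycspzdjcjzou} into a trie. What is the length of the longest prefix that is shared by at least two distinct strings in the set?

The deepest shared node is where two words last agree before diverging.
"ycspzdjcjzo" and "ycspzdjcjzou" agree on "ycspzdjcjzo" (11 characters) before diverging; nothing deeper is shared.
Longest shared-prefix length: 11

11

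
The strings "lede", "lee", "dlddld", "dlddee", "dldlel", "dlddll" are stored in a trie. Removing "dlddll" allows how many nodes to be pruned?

1

A node on "dlddll"'s path can go only if nothing else ends at it or branches off below it.
The suffix "l" (1 node) is used only by "dlddll"; the node for "dlddl" still has the child "d", so pruning stops there.
Nodes removed: 1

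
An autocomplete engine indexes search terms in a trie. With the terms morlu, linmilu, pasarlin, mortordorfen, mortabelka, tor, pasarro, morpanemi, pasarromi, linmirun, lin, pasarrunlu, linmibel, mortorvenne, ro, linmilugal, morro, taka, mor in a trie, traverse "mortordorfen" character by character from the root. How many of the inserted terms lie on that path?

Walk "mortordorfen" from the root; an end-of-word marker is hit whenever a stored word is a prefix of "mortordorfen".
Prefixes of the query that are stored words: "mor", "mortordorfen"
Count: 2

2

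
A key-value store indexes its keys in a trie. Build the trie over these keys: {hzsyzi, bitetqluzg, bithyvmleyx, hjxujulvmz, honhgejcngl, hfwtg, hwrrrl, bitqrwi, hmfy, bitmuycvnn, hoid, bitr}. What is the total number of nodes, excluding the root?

Trace insertions, counting only characters that open a new branch:
  "hzsyzi" → 6 new (h, z, s, y, z, i)
  "bitetqluzg" → 10 new (b, i, t, e, t, q, l, u, z, g)
  "bithyvmleyx" → prefix "bit" already present; 8 new (h, y, v, m, l, e, y, x)
  "hjxujulvmz" → prefix "h" already present; 9 new (j, x, u, j, u, l, v, m, z)
  "honhgejcngl" → prefix "h" already present; 10 new (o, n, h, g, e, j, c, n, g, l)
  "hfwtg" → prefix "h" already present; 4 new (f, w, t, g)
  "hwrrrl" → prefix "h" already present; 5 new (w, r, r, r, l)
  "bitqrwi" → prefix "bit" already present; 4 new (q, r, w, i)
  "hmfy" → prefix "h" already present; 3 new (m, f, y)
  "bitmuycvnn" → prefix "bit" already present; 7 new (m, u, y, c, v, n, n)
  "hoid" → prefix "ho" already present; 2 new (i, d)
  "bitr" → prefix "bit" already present; 1 new (r)
Total nodes = 6 + 10 + 8 + 9 + 10 + 4 + 5 + 4 + 3 + 7 + 2 + 1 = 69

69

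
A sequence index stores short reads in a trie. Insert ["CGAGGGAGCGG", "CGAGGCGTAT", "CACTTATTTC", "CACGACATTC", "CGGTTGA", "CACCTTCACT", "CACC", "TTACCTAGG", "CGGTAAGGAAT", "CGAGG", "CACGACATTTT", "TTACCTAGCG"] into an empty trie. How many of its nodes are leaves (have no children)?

A leaf is a node with no children — equivalently, the end of a word that is not a proper prefix of any other stored word.
Those words: "CACCTTCACT", "CACGACATTC", "CACGACATTTT", "CACTTATTTC", "CGAGGCGTAT", "CGAGGGAGCGG", "CGGTAAGGAAT", "CGGTTGA", "TTACCTAGCG", "TTACCTAGG"
Leaf count: 10

10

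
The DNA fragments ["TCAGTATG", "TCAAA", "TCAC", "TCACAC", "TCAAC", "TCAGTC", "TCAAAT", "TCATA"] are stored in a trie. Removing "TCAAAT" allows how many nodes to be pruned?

Walk "TCAAAT" from the leaf back toward the root, removing each node that no remaining word uses.
The suffix "T" (1 node) is used only by "TCAAAT"; "TCAAA" is itself a stored word, so pruning stops there.
Nodes removed: 1

1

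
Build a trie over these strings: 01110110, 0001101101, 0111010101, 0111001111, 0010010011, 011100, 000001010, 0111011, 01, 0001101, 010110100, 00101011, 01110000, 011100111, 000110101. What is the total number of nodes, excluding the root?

55

For each word, the new-node count is its length minus the longest prefix already in the trie:
  "01110110" → 8 new (0, 1, 1, 1, 0, 1, 1, 0)
  "0001101101" → prefix "0" already present; 9 new (0, 0, 1, 1, 0, 1, 1, 0, 1)
  "0111010101" → prefix "011101" already present; 4 new (0, 1, 0, 1)
  "0111001111" → prefix "01110" already present; 5 new (0, 1, 1, 1, 1)
  "0010010011" → prefix "00" already present; 8 new (1, 0, 0, 1, 0, 0, 1, 1)
  "011100" → prefix "011100" already present; 0 new (none)
  "000001010" → prefix "000" already present; 6 new (0, 0, 1, 0, 1, 0)
  "0111011" → prefix "0111011" already present; 0 new (none)
  "01" → prefix "01" already present; 0 new (none)
  "0001101" → prefix "0001101" already present; 0 new (none)
  "010110100" → prefix "01" already present; 7 new (0, 1, 1, 0, 1, 0, 0)
  "00101011" → prefix "0010" already present; 4 new (1, 0, 1, 1)
  "01110000" → prefix "011100" already present; 2 new (0, 0)
  "011100111" → prefix "011100111" already present; 0 new (none)
  "000110101" → prefix "0001101" already present; 2 new (0, 1)
Total nodes = 8 + 9 + 4 + 5 + 8 + 0 + 6 + 0 + 0 + 0 + 7 + 4 + 2 + 0 + 2 = 55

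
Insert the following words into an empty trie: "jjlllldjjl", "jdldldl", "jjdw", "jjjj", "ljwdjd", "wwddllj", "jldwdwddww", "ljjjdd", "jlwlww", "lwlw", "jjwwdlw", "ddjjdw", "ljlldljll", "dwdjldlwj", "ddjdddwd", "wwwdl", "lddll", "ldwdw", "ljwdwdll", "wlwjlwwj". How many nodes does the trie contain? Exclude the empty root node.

105

Trace insertions, counting only characters that open a new branch:
  "jjlllldjjl" → 10 new (j, j, l, l, l, l, d, j, j, l)
  "jdldldl" → prefix "j" already present; 6 new (d, l, d, l, d, l)
  "jjdw" → prefix "jj" already present; 2 new (d, w)
  "jjjj" → prefix "jj" already present; 2 new (j, j)
  "ljwdjd" → 6 new (l, j, w, d, j, d)
  "wwddllj" → 7 new (w, w, d, d, l, l, j)
  "jldwdwddww" → prefix "j" already present; 9 new (l, d, w, d, w, d, d, w, w)
  "ljjjdd" → prefix "lj" already present; 4 new (j, j, d, d)
  "jlwlww" → prefix "jl" already present; 4 new (w, l, w, w)
  "lwlw" → prefix "l" already present; 3 new (w, l, w)
  "jjwwdlw" → prefix "jj" already present; 5 new (w, w, d, l, w)
  "ddjjdw" → 6 new (d, d, j, j, d, w)
  "ljlldljll" → prefix "lj" already present; 7 new (l, l, d, l, j, l, l)
  "dwdjldlwj" → prefix "d" already present; 8 new (w, d, j, l, d, l, w, j)
  "ddjdddwd" → prefix "ddj" already present; 5 new (d, d, d, w, d)
  "wwwdl" → prefix "ww" already present; 3 new (w, d, l)
  "lddll" → prefix "l" already present; 4 new (d, d, l, l)
  "ldwdw" → prefix "ld" already present; 3 new (w, d, w)
  "ljwdwdll" → prefix "ljwd" already present; 4 new (w, d, l, l)
  "wlwjlwwj" → prefix "w" already present; 7 new (l, w, j, l, w, w, j)
Total nodes = 10 + 6 + 2 + 2 + 6 + 7 + 9 + 4 + 4 + 3 + 5 + 6 + 7 + 8 + 5 + 3 + 4 + 3 + 4 + 7 = 105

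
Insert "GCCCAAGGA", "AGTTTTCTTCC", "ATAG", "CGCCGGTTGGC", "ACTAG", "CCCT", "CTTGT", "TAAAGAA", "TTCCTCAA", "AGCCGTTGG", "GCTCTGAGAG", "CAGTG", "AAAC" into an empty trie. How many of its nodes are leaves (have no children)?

13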